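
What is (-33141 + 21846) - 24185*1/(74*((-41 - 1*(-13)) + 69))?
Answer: -34293215/3034 ≈ -11303.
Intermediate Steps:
(-33141 + 21846) - 24185*1/(74*((-41 - 1*(-13)) + 69)) = -11295 - 24185*1/(74*((-41 + 13) + 69)) = -11295 - 24185*1/(74*(-28 + 69)) = -11295 - 24185/(74*41) = -11295 - 24185/3034 = -34293215/3034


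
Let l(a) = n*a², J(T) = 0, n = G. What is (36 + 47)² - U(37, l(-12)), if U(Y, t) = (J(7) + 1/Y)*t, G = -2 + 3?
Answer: 254749/37 ≈ 6885.1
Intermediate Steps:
G = 1
n = 1
l(a) = a² (l(a) = 1*a² = a²)
U(Y, t) = t/Y (U(Y, t) = (0 + 1/Y)*t = t/Y)
(36 + 47)² - U(37, l(-12)) = (36 + 47)² - (-12)²/37 = 83² - 144/37 = 6889 - 1*144/37 = 6889 - 144/37 = 254749/37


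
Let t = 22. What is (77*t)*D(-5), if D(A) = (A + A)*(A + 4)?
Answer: 16940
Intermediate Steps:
D(A) = 2*A*(4 + A) (D(A) = (2*A)*(4 + A) = 2*A*(4 + A))
(77*t)*D(-5) = (77*22)*(2*(-5)*(4 - 5)) = 1694*(2*(-5)*(-1)) = 1694*10 = 16940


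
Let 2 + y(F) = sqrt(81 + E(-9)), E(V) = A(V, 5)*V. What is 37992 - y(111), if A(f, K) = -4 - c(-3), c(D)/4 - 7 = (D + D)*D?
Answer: 37994 - 3*sqrt(113) ≈ 37962.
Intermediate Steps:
c(D) = 28 + 8*D**2 (c(D) = 28 + 4*((D + D)*D) = 28 + 4*((2*D)*D) = 28 + 4*(2*D**2) = 28 + 8*D**2)
A(f, K) = -104 (A(f, K) = -4 - (28 + 8*(-3)**2) = -4 - (28 + 8*9) = -4 - (28 + 72) = -4 - 1*100 = -4 - 100 = -104)
E(V) = -104*V
y(F) = -2 + 3*sqrt(113) (y(F) = -2 + sqrt(81 - 104*(-9)) = -2 + sqrt(81 + 936) = -2 + sqrt(1017) = -2 + 3*sqrt(113))
37992 - y(111) = 37992 - (-2 + 3*sqrt(113)) = 37992 + (2 - 3*sqrt(113)) = 37994 - 3*sqrt(113)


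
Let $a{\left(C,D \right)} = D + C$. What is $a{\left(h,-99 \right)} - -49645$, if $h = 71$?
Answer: $49617$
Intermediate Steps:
$a{\left(C,D \right)} = C + D$
$a{\left(h,-99 \right)} - -49645 = \left(71 - 99\right) - -49645 = -28 + 49645 = 49617$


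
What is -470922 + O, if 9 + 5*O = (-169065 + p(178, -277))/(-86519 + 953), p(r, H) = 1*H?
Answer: -100737580006/213915 ≈ -4.7092e+5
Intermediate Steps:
p(r, H) = H
O = -300376/213915 (O = -9/5 + ((-169065 - 277)/(-86519 + 953))/5 = -9/5 + (-169342/(-85566))/5 = -9/5 + (-169342*(-1/85566))/5 = -9/5 + (⅕)*(84671/42783) = -9/5 + 84671/213915 = -300376/213915 ≈ -1.4042)
-470922 + O = -470922 - 300376/213915 = -100737580006/213915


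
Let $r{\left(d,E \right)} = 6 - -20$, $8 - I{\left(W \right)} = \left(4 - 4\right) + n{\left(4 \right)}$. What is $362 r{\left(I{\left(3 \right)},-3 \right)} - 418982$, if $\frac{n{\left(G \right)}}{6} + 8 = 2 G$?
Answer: $-409570$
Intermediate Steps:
$n{\left(G \right)} = -48 + 12 G$ ($n{\left(G \right)} = -48 + 6 \cdot 2 G = -48 + 12 G$)
$I{\left(W \right)} = 8$ ($I{\left(W \right)} = 8 - \left(\left(4 - 4\right) + \left(-48 + 12 \cdot 4\right)\right) = 8 - \left(0 + \left(-48 + 48\right)\right) = 8 - \left(0 + 0\right) = 8 - 0 = 8 + 0 = 8$)
$r{\left(d,E \right)} = 26$ ($r{\left(d,E \right)} = 6 + 20 = 26$)
$362 r{\left(I{\left(3 \right)},-3 \right)} - 418982 = 362 \cdot 26 - 418982 = 9412 - 418982 = -409570$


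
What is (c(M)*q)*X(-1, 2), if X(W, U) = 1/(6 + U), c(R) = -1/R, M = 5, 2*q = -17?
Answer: 17/80 ≈ 0.21250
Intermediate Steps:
q = -17/2 (q = (1/2)*(-17) = -17/2 ≈ -8.5000)
(c(M)*q)*X(-1, 2) = (-1/5*(-17/2))/(6 + 2) = (-1*1/5*(-17/2))/8 = -1/5*(-17/2)*(1/8) = (17/10)*(1/8) = 17/80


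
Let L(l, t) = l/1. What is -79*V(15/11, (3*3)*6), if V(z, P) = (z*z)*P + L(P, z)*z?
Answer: -1663740/121 ≈ -13750.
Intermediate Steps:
L(l, t) = l (L(l, t) = l*1 = l)
V(z, P) = P*z + P*z² (V(z, P) = (z*z)*P + P*z = z²*P + P*z = P*z² + P*z = P*z + P*z²)
-79*V(15/11, (3*3)*6) = -79*(3*3)*6*15/11*(1 + 15/11) = -79*9*6*15*(1/11)*(1 + 15*(1/11)) = -4266*15*(1 + 15/11)/11 = -4266*15*26/(11*11) = -79*21060/121 = -1663740/121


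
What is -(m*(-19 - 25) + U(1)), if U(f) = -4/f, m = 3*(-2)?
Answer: -260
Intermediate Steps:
m = -6
-(m*(-19 - 25) + U(1)) = -(-6*(-19 - 25) - 4/1) = -(-6*(-44) - 4*1) = -(264 - 4) = -1*260 = -260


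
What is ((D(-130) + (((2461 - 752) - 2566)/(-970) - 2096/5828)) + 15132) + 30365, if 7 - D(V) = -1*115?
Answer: 64473616879/1413290 ≈ 45620.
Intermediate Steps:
D(V) = 122 (D(V) = 7 - (-1)*115 = 7 - 1*(-115) = 7 + 115 = 122)
((D(-130) + (((2461 - 752) - 2566)/(-970) - 2096/5828)) + 15132) + 30365 = ((122 + (((2461 - 752) - 2566)/(-970) - 2096/5828)) + 15132) + 30365 = ((122 + ((1709 - 2566)*(-1/970) - 2096*1/5828)) + 15132) + 30365 = ((122 + (-857*(-1/970) - 524/1457)) + 15132) + 30365 = ((122 + (857/970 - 524/1457)) + 15132) + 30365 = ((122 + 740369/1413290) + 15132) + 30365 = (173161749/1413290 + 15132) + 30365 = 21559066029/1413290 + 30365 = 64473616879/1413290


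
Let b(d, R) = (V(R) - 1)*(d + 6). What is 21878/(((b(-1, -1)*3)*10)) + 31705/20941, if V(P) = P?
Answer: -224317849/3141150 ≈ -71.413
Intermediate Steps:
b(d, R) = (-1 + R)*(6 + d) (b(d, R) = (R - 1)*(d + 6) = (-1 + R)*(6 + d))
21878/(((b(-1, -1)*3)*10)) + 31705/20941 = 21878/((((-6 - 1*(-1) + 6*(-1) - 1*(-1))*3)*10)) + 31705/20941 = 21878/((((-6 + 1 - 6 + 1)*3)*10)) + 31705*(1/20941) = 21878/((-10*3*10)) + 31705/20941 = 21878/((-30*10)) + 31705/20941 = 21878/(-300) + 31705/20941 = 21878*(-1/300) + 31705/20941 = -10939/150 + 31705/20941 = -224317849/3141150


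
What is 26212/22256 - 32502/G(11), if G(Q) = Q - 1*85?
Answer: 90663025/205868 ≈ 440.39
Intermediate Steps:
G(Q) = -85 + Q (G(Q) = Q - 85 = -85 + Q)
26212/22256 - 32502/G(11) = 26212/22256 - 32502/(-85 + 11) = 26212*(1/22256) - 32502/(-74) = 6553/5564 - 32502*(-1/74) = 6553/5564 + 16251/37 = 90663025/205868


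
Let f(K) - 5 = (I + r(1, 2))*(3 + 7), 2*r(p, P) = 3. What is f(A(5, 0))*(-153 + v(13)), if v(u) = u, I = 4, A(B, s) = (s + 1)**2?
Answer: -8400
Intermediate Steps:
r(p, P) = 3/2 (r(p, P) = (1/2)*3 = 3/2)
A(B, s) = (1 + s)**2
f(K) = 60 (f(K) = 5 + (4 + 3/2)*(3 + 7) = 5 + (11/2)*10 = 5 + 55 = 60)
f(A(5, 0))*(-153 + v(13)) = 60*(-153 + 13) = 60*(-140) = -8400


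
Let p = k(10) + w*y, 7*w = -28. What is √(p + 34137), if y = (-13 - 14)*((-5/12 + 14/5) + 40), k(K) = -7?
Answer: √967685/5 ≈ 196.74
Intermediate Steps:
w = -4 (w = (⅐)*(-28) = -4)
y = -22887/20 (y = -27*((-5*1/12 + 14*(⅕)) + 40) = -27*((-5/12 + 14/5) + 40) = -27*(143/60 + 40) = -27*2543/60 = -22887/20 ≈ -1144.3)
p = 22852/5 (p = -7 - 4*(-22887/20) = -7 + 22887/5 = 22852/5 ≈ 4570.4)
√(p + 34137) = √(22852/5 + 34137) = √(193537/5) = √967685/5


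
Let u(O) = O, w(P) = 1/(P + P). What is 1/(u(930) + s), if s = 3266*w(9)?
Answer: 9/10003 ≈ 0.00089973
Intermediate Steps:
w(P) = 1/(2*P)
s = 1633/9 (s = 3266*((½)/9) = 3266*((½)*(⅑)) = 3266*(1/18) = 1633/9 ≈ 181.44)
1/(u(930) + s) = 1/(930 + 1633/9) = 1/(10003/9) = 9/10003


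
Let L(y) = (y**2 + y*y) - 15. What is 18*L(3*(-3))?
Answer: 2646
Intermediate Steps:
L(y) = -15 + 2*y**2 (L(y) = (y**2 + y**2) - 15 = 2*y**2 - 15 = -15 + 2*y**2)
18*L(3*(-3)) = 18*(-15 + 2*(3*(-3))**2) = 18*(-15 + 2*(-9)**2) = 18*(-15 + 2*81) = 18*(-15 + 162) = 18*147 = 2646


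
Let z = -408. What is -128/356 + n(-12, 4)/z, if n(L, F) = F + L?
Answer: -1543/4539 ≈ -0.33994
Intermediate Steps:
-128/356 + n(-12, 4)/z = -128/356 + (4 - 12)/(-408) = -128*1/356 - 8*(-1/408) = -32/89 + 1/51 = -1543/4539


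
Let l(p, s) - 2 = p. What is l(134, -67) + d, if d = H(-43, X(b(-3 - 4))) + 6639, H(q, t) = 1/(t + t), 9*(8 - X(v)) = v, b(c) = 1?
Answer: 962059/142 ≈ 6775.1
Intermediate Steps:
X(v) = 8 - v/9
l(p, s) = 2 + p
H(q, t) = 1/(2*t)
d = 942747/142 (d = 1/(2*(8 - ⅑*1)) + 6639 = 1/(2*(8 - ⅑)) + 6639 = 1/(2*(71/9)) + 6639 = (½)*(9/71) + 6639 = 9/142 + 6639 = 942747/142 ≈ 6639.1)
l(134, -67) + d = (2 + 134) + 942747/142 = 136 + 942747/142 = 962059/142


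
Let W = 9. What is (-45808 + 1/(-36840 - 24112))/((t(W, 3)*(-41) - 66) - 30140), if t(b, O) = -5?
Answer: 2792089217/1828620952 ≈ 1.5269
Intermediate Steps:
(-45808 + 1/(-36840 - 24112))/((t(W, 3)*(-41) - 66) - 30140) = (-45808 + 1/(-36840 - 24112))/((-5*(-41) - 66) - 30140) = (-45808 + 1/(-60952))/((205 - 66) - 30140) = (-45808 - 1/60952)/(139 - 30140) = -2792089217/60952/(-30001) = -2792089217/60952*(-1/30001) = 2792089217/1828620952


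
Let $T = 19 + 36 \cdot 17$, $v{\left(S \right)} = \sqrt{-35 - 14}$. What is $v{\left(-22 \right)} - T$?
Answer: $-631 + 7 i \approx -631.0 + 7.0 i$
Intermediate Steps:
$v{\left(S \right)} = 7 i$ ($v{\left(S \right)} = \sqrt{-49} = 7 i$)
$T = 631$ ($T = 19 + 612 = 631$)
$v{\left(-22 \right)} - T = 7 i - 631 = -631 + 7 i$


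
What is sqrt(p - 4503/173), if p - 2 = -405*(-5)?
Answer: 2*sqrt(14971766)/173 ≈ 44.732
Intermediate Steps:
p = 2027 (p = 2 - 405*(-5) = 2 + 2025 = 2027)
sqrt(p - 4503/173) = sqrt(2027 - 4503/173) = sqrt(346168/173) = 2*sqrt(14971766)/173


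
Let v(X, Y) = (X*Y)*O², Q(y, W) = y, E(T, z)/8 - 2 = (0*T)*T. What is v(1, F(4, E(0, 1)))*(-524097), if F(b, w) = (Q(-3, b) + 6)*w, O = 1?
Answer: -25156656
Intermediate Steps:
E(T, z) = 16 (E(T, z) = 16 + 8*((0*T)*T) = 16 + 8*(0*T) = 16 + 8*0 = 16 + 0 = 16)
F(b, w) = 3*w (F(b, w) = (-3 + 6)*w = 3*w)
v(X, Y) = X*Y (v(X, Y) = (X*Y)*1² = (X*Y)*1 = X*Y)
v(1, F(4, E(0, 1)))*(-524097) = (1*(3*16))*(-524097) = (1*48)*(-524097) = 48*(-524097) = -25156656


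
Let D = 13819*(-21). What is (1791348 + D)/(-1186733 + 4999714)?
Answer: 1501149/3812981 ≈ 0.39369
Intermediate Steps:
D = -290199
(1791348 + D)/(-1186733 + 4999714) = (1791348 - 290199)/(-1186733 + 4999714) = 1501149/3812981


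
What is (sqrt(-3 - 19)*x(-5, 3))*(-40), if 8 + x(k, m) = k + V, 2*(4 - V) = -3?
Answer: 300*I*sqrt(22) ≈ 1407.1*I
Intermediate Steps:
V = 11/2 (V = 4 - 1/2*(-3) = 4 + 3/2 = 11/2 ≈ 5.5000)
x(k, m) = -5/2 + k (x(k, m) = -8 + (k + 11/2) = -8 + (11/2 + k) = -5/2 + k)
(sqrt(-3 - 19)*x(-5, 3))*(-40) = (sqrt(-3 - 19)*(-5/2 - 5))*(-40) = (sqrt(-22)*(-15/2))*(-40) = ((I*sqrt(22))*(-15/2))*(-40) = -15*I*sqrt(22)/2*(-40) = 300*I*sqrt(22)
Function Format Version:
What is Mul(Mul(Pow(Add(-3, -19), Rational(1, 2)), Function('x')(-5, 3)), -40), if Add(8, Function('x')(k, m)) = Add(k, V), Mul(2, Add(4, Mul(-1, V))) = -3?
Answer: Mul(300, I, Pow(22, Rational(1, 2))) ≈ Mul(1407.1, I)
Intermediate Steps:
V = Rational(11, 2) (V = Add(4, Mul(Rational(-1, 2), -3)) = Add(4, Rational(3, 2)) = Rational(11, 2) ≈ 5.5000)
Function('x')(k, m) = Add(Rational(-5, 2), k) (Function('x')(k, m) = Add(-8, Add(k, Rational(11, 2))) = Add(-8, Add(Rational(11, 2), k)) = Add(Rational(-5, 2), k))
Mul(Mul(Pow(Add(-3, -19), Rational(1, 2)), Function('x')(-5, 3)), -40) = Mul(Mul(Pow(Add(-3, -19), Rational(1, 2)), Add(Rational(-5, 2), -5)), -40) = Mul(Mul(Pow(-22, Rational(1, 2)), Rational(-15, 2)), -40) = Mul(Mul(Mul(I, Pow(22, Rational(1, 2))), Rational(-15, 2)), -40) = Mul(Mul(Rational(-15, 2), I, Pow(22, Rational(1, 2))), -40) = Mul(300, I, Pow(22, Rational(1, 2)))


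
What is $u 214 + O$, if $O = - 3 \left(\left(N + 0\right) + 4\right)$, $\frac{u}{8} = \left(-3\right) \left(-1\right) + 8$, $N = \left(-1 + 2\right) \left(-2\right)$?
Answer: $18826$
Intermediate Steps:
$N = -2$ ($N = 1 \left(-2\right) = -2$)
$u = 88$ ($u = 8 \left(\left(-3\right) \left(-1\right) + 8\right) = 8 \left(3 + 8\right) = 8 \cdot 11 = 88$)
$O = -6$ ($O = - 3 \left(\left(-2 + 0\right) + 4\right) = - 3 \left(-2 + 4\right) = \left(-3\right) 2 = -6$)
$u 214 + O = 88 \cdot 214 - 6 = 18832 - 6 = 18826$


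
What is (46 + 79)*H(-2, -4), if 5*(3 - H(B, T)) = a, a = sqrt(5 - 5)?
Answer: 375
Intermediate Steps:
a = 0 (a = sqrt(0) = 0)
H(B, T) = 3 (H(B, T) = 3 - 1/5*0 = 3 + 0 = 3)
(46 + 79)*H(-2, -4) = (46 + 79)*3 = 125*3 = 375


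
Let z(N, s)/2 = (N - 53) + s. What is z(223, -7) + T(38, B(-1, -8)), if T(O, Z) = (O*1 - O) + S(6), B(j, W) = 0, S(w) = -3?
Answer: 323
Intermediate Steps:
z(N, s) = -106 + 2*N + 2*s (z(N, s) = 2*((N - 53) + s) = 2*((-53 + N) + s) = 2*(-53 + N + s) = -106 + 2*N + 2*s)
T(O, Z) = -3 (T(O, Z) = (O*1 - O) - 3 = (O - O) - 3 = 0 - 3 = -3)
z(223, -7) + T(38, B(-1, -8)) = (-106 + 2*223 + 2*(-7)) - 3 = (-106 + 446 - 14) - 3 = 326 - 3 = 323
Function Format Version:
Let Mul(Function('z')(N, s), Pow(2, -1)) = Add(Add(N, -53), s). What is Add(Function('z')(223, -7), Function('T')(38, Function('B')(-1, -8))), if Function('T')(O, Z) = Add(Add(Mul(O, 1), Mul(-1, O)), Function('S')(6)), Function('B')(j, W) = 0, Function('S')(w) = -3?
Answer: 323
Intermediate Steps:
Function('z')(N, s) = Add(-106, Mul(2, N), Mul(2, s)) (Function('z')(N, s) = Mul(2, Add(Add(N, -53), s)) = Mul(2, Add(Add(-53, N), s)) = Mul(2, Add(-53, N, s)) = Add(-106, Mul(2, N), Mul(2, s)))
Function('T')(O, Z) = -3 (Function('T')(O, Z) = Add(Add(Mul(O, 1), Mul(-1, O)), -3) = Add(Add(O, Mul(-1, O)), -3) = Add(0, -3) = -3)
Add(Function('z')(223, -7), Function('T')(38, Function('B')(-1, -8))) = Add(Add(-106, Mul(2, 223), Mul(2, -7)), -3) = Add(Add(-106, 446, -14), -3) = Add(326, -3) = 323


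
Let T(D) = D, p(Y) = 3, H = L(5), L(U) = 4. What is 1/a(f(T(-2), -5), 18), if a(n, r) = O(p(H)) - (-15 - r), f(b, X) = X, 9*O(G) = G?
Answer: 3/100 ≈ 0.030000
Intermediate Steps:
H = 4
O(G) = G/9
a(n, r) = 46/3 + r (a(n, r) = (⅑)*3 - (-15 - r) = ⅓ + (15 + r) = 46/3 + r)
1/a(f(T(-2), -5), 18) = 1/(46/3 + 18) = 1/(100/3) = 3/100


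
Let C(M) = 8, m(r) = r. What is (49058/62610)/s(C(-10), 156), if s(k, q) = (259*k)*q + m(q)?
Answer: 24529/10123661340 ≈ 2.4229e-6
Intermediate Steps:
s(k, q) = q + 259*k*q (s(k, q) = (259*k)*q + q = 259*k*q + q = q + 259*k*q)
(49058/62610)/s(C(-10), 156) = (49058/62610)/((156*(1 + 259*8))) = (49058*(1/62610))/((156*(1 + 2072))) = 24529/(31305*((156*2073))) = (24529/31305)/323388 = (24529/31305)*(1/323388) = 24529/10123661340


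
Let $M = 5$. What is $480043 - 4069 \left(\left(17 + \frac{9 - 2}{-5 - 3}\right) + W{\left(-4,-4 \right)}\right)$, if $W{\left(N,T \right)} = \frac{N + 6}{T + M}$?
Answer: $\frac{3250339}{8} \approx 4.0629 \cdot 10^{5}$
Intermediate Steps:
$W{\left(N,T \right)} = \frac{6 + N}{5 + T}$ ($W{\left(N,T \right)} = \frac{N + 6}{T + 5} = \frac{6 + N}{5 + T}$)
$480043 - 4069 \left(\left(17 + \frac{9 - 2}{-5 - 3}\right) + W{\left(-4,-4 \right)}\right) = 480043 - 4069 \left(\left(17 + \frac{9 - 2}{-5 - 3}\right) + \frac{6 - 4}{5 - 4}\right) = 480043 - 4069 \left(\left(17 + \frac{7}{-8}\right) + 1^{-1} \cdot 2\right) = 480043 - 4069 \left(\left(17 + 7 \left(- \frac{1}{8}\right)\right) + 1 \cdot 2\right) = 480043 - 4069 \left(\left(17 - \frac{7}{8}\right) + 2\right) = 480043 - 4069 \left(\frac{129}{8} + 2\right) = 480043 - \frac{590005}{8} = \frac{3250339}{8}$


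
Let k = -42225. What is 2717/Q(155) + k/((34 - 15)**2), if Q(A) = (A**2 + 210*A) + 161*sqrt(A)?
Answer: -66960650165/572711338 - 33649*sqrt(155)/245900990 ≈ -116.92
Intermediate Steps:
Q(A) = A**2 + 161*sqrt(A) + 210*A
2717/Q(155) + k/((34 - 15)**2) = 2717/(155**2 + 161*sqrt(155) + 210*155) - 42225/(34 - 15)**2 = 2717/(24025 + 161*sqrt(155) + 32550) - 42225/(19**2) = 2717/(56575 + 161*sqrt(155)) - 42225/361 = -42225/361 + 2717/(56575 + 161*sqrt(155))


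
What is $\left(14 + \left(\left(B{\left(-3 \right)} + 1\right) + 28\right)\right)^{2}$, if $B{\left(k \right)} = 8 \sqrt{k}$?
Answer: $1657 + 688 i \sqrt{3} \approx 1657.0 + 1191.7 i$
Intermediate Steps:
$\left(14 + \left(\left(B{\left(-3 \right)} + 1\right) + 28\right)\right)^{2} = \left(14 + \left(\left(8 \sqrt{-3} + 1\right) + 28\right)\right)^{2} = \left(14 + \left(\left(8 i \sqrt{3} + 1\right) + 28\right)\right)^{2} = \left(14 + \left(\left(1 + 8 i \sqrt{3}\right) + 28\right)\right)^{2} = \left(14 + \left(29 + 8 i \sqrt{3}\right)\right)^{2} = \left(43 + 8 i \sqrt{3}\right)^{2}$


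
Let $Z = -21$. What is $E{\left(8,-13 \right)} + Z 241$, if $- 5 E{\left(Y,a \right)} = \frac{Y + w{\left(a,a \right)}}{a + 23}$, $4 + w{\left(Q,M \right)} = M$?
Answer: $- \frac{253041}{50} \approx -5060.8$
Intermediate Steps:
$w{\left(Q,M \right)} = -4 + M$
$E{\left(Y,a \right)} = - \frac{-4 + Y + a}{5 \left(23 + a\right)}$ ($E{\left(Y,a \right)} = - \frac{\left(Y + \left(-4 + a\right)\right) \frac{1}{a + 23}}{5} = - \frac{\left(-4 + Y + a\right) \frac{1}{23 + a}}{5} = - \frac{\frac{1}{23 + a} \left(-4 + Y + a\right)}{5} = - \frac{-4 + Y + a}{5 \left(23 + a\right)}$)
$E{\left(8,-13 \right)} + Z 241 = \frac{4 - 8 - -13}{5 \left(23 - 13\right)} - 5061 = \frac{4 - 8 + 13}{5 \cdot 10} - 5061 = \frac{1}{5} \cdot \frac{1}{10} \cdot 9 - 5061 = \frac{9}{50} - 5061 = - \frac{253041}{50}$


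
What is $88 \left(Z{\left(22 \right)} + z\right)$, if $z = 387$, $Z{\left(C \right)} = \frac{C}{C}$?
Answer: $34144$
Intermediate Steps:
$Z{\left(C \right)} = 1$
$88 \left(Z{\left(22 \right)} + z\right) = 88 \left(1 + 387\right) = 88 \cdot 388 = 34144$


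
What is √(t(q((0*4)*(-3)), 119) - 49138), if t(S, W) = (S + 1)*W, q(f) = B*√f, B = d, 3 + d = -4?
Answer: I*√49019 ≈ 221.4*I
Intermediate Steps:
d = -7 (d = -3 - 4 = -7)
B = -7
q(f) = -7*√f
t(S, W) = W*(1 + S) (t(S, W) = (1 + S)*W = W*(1 + S))
√(t(q((0*4)*(-3)), 119) - 49138) = √(119*(1 - 7*√((0*4)*(-3))) - 49138) = √(119*(1 - 7*√(0*(-3))) - 49138) = √(119*(1 - 7*√0) - 49138) = √(119*(1 - 7*0) - 49138) = √(119*(1 + 0) - 49138) = √(119*1 - 49138) = √(119 - 49138) = √(-49019) = I*√49019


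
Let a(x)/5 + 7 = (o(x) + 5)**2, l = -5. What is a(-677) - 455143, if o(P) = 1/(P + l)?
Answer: -211656105667/465124 ≈ -4.5505e+5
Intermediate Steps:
o(P) = 1/(-5 + P) (o(P) = 1/(P - 5) = 1/(-5 + P))
a(x) = -35 + 5*(5 + 1/(-5 + x))**2 (a(x) = -35 + 5*(1/(-5 + x) + 5)**2 = -35 + 5*(5 + 1/(-5 + x))**2)
a(-677) - 455143 = 5*(401 - 170*(-677) + 18*(-677)**2)/(25 + (-677)**2 - 10*(-677)) - 455143 = 5*(401 + 115090 + 18*458329)/(25 + 458329 + 6770) - 455143 = 5*(401 + 115090 + 8249922)/465124 - 455143 = 5*(1/465124)*8365413 - 455143 = 41827065/465124 - 455143 = -211656105667/465124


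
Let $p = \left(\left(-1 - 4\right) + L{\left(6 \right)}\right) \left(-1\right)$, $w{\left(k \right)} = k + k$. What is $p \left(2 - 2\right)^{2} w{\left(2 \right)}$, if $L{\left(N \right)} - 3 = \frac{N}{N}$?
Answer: $0$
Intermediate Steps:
$L{\left(N \right)} = 4$ ($L{\left(N \right)} = 3 + \frac{N}{N} = 3 + 1 = 4$)
$w{\left(k \right)} = 2 k$
$p = 1$ ($p = \left(\left(-1 - 4\right) + 4\right) \left(-1\right) = \left(-5 + 4\right) \left(-1\right) = \left(-1\right) \left(-1\right) = 1$)
$p \left(2 - 2\right)^{2} w{\left(2 \right)} = 1 \left(2 - 2\right)^{2} \cdot 2 \cdot 2 = 1 \cdot 0^{2} \cdot 4 = 1 \cdot 0 \cdot 4 = 0 \cdot 4 = 0$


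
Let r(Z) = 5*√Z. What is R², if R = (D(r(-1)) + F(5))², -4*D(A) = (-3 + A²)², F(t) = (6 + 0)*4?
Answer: 875213056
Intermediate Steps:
F(t) = 24 (F(t) = 6*4 = 24)
D(A) = -(-3 + A²)²/4
R = 29584 (R = (-(-3 + (5*√(-1))²)²/4 + 24)² = (-(-3 + (5*I)²)²/4 + 24)² = (-(-3 - 25)²/4 + 24)² = (-¼*(-28)² + 24)² = (-¼*784 + 24)² = (-196 + 24)² = (-172)² = 29584)
R² = 29584² = 875213056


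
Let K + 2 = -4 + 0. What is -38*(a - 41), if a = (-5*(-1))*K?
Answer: 2698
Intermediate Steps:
K = -6 (K = -2 + (-4 + 0) = -2 - 4 = -6)
a = -30 (a = -5*(-1)*(-6) = 5*(-6) = -30)
-38*(a - 41) = -38*(-30 - 41) = -38*(-71) = 2698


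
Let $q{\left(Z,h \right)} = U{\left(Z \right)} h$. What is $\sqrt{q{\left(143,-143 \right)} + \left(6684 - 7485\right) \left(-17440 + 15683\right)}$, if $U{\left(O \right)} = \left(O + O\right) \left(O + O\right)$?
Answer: $i \sqrt{10289471} \approx 3207.7 i$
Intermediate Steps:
$U{\left(O \right)} = 4 O^{2}$ ($U{\left(O \right)} = 2 O 2 O = 4 O^{2}$)
$q{\left(Z,h \right)} = 4 h Z^{2}$ ($q{\left(Z,h \right)} = 4 Z^{2} h = 4 h Z^{2}$)
$\sqrt{q{\left(143,-143 \right)} + \left(6684 - 7485\right) \left(-17440 + 15683\right)} = \sqrt{4 \left(-143\right) 143^{2} + \left(6684 - 7485\right) \left(-17440 + 15683\right)} = \sqrt{4 \left(-143\right) 20449 - -1407357} = \sqrt{-11696828 + 1407357} = \sqrt{-10289471} = i \sqrt{10289471}$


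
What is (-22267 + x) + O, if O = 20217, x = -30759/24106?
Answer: -49448059/24106 ≈ -2051.3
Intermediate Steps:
x = -30759/24106 (x = -30759*1/24106 = -30759/24106 ≈ -1.2760)
(-22267 + x) + O = (-22267 - 30759/24106) + 20217 = -536799061/24106 + 20217 = -49448059/24106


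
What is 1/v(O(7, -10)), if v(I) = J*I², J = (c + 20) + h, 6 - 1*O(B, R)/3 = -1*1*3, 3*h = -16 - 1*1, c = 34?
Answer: 1/35235 ≈ 2.8381e-5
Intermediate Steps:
h = -17/3 (h = (-16 - 1*1)/3 = (-16 - 1)/3 = (⅓)*(-17) = -17/3 ≈ -5.6667)
O(B, R) = 27 (O(B, R) = 18 - 3*(-1*1)*3 = 18 - (-3)*3 = 18 - 3*(-3) = 18 + 9 = 27)
J = 145/3 (J = (34 + 20) - 17/3 = 54 - 17/3 = 145/3 ≈ 48.333)
v(I) = 145*I²/3
1/v(O(7, -10)) = 1/((145/3)*27²) = 1/((145/3)*729) = 1/35235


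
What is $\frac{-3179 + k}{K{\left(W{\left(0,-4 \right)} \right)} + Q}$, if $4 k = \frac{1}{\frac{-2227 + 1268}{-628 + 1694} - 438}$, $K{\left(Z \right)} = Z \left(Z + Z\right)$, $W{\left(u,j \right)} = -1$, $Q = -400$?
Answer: $\frac{2974698919}{372422132} \approx 7.9874$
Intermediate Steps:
$K{\left(Z \right)} = 2 Z^{2}$ ($K{\left(Z \right)} = Z 2 Z = 2 Z^{2}$)
$k = - \frac{533}{935734}$ ($k = \frac{1}{4 \left(\frac{-2227 + 1268}{-628 + 1694} - 438\right)} = \frac{1}{4 \left(- \frac{959}{1066} - 438\right)} = \frac{1}{4 \left(- \frac{467867}{1066}\right)} = \frac{1}{4} \left(- \frac{1066}{467867}\right) = - \frac{533}{935734} \approx -0.00056961$)
$\frac{-3179 + k}{K{\left(W{\left(0,-4 \right)} \right)} + Q} = \frac{-3179 - \frac{533}{935734}}{2 \left(-1\right)^{2} - 400} = - \frac{2974698919}{935734 \left(2 \cdot 1 - 400\right)} = - \frac{2974698919}{935734 \left(2 - 400\right)} = - \frac{2974698919}{935734 \left(-398\right)} = \left(- \frac{2974698919}{935734}\right) \left(- \frac{1}{398}\right) = \frac{2974698919}{372422132}$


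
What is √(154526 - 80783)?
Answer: √73743 ≈ 271.56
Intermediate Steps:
√(154526 - 80783) = √73743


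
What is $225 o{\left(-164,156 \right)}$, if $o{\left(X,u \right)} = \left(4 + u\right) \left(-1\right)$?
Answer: $-36000$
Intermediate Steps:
$o{\left(X,u \right)} = -4 - u$
$225 o{\left(-164,156 \right)} = 225 \left(-4 - 156\right) = 225 \left(-160\right) = -36000$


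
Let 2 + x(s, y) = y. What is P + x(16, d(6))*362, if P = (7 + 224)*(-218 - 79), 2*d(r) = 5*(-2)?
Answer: -71141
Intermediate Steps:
d(r) = -5 (d(r) = (5*(-2))/2 = (½)*(-10) = -5)
x(s, y) = -2 + y
P = -68607 (P = 231*(-297) = -68607)
P + x(16, d(6))*362 = -68607 + (-2 - 5)*362 = -68607 - 7*362 = -68607 - 2534 = -71141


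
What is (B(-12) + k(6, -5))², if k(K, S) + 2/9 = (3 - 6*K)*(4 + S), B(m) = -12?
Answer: 34969/81 ≈ 431.72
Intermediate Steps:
k(K, S) = -2/9 + (3 - 6*K)*(4 + S)
(B(-12) + k(6, -5))² = (-12 + (106/9 - 24*6 + 3*(-5) - 6*6*(-5)))² = (-12 + (106/9 - 144 - 15 + 180))² = (-12 + 295/9)² = (187/9)² = 34969/81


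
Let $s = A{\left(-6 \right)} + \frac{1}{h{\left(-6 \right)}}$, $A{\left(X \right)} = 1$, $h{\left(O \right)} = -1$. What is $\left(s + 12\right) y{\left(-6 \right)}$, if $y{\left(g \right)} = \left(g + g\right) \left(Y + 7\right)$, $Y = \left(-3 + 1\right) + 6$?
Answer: $-1584$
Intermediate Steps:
$Y = 4$ ($Y = -2 + 6 = 4$)
$s = 0$ ($s = 1 + \frac{1}{-1} = 1 - 1 = 0$)
$y{\left(g \right)} = 22 g$ ($y{\left(g \right)} = \left(g + g\right) \left(4 + 7\right) = 2 g 11 = 22 g$)
$\left(s + 12\right) y{\left(-6 \right)} = \left(0 + 12\right) 22 \left(-6\right) = 12 \left(-132\right) = -1584$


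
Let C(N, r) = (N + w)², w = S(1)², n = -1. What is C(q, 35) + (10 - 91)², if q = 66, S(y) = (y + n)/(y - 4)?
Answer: 10917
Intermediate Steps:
S(y) = (-1 + y)/(-4 + y) (S(y) = (y - 1)/(y - 4) = (-1 + y)/(-4 + y))
w = 0 (w = ((-1 + 1)/(-4 + 1))² = (0/(-3))² = (-⅓*0)² = 0² = 0)
C(N, r) = N² (C(N, r) = (N + 0)² = N²)
C(q, 35) + (10 - 91)² = 66² + (10 - 91)² = 4356 + (-81)² = 4356 + 6561 = 10917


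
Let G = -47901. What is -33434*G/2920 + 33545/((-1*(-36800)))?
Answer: 4036719781/7360 ≈ 5.4847e+5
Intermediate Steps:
-33434*G/2920 + 33545/((-1*(-36800))) = -33434/(2920/(-47901)) + 33545/((-1*(-36800))) = -33434/(2920*(-1/47901)) + 33545/36800 = -33434/(-2920/47901) + 33545*(1/36800) = -33434*(-47901/2920) + 6709/7360 = 10969329/20 + 6709/7360 = 4036719781/7360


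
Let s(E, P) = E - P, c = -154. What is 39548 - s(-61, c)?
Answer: 39455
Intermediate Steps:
39548 - s(-61, c) = 39548 - (-61 - 1*(-154)) = 39548 - (-61 + 154) = 39548 - 1*93 = 39548 - 93 = 39455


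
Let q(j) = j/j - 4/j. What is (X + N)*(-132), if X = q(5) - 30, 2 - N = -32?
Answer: -2772/5 ≈ -554.40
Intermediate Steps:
q(j) = 1 - 4/j
N = 34 (N = 2 - 1*(-32) = 2 + 32 = 34)
X = -149/5 (X = (-4 + 5)/5 - 30 = (⅕)*1 - 30 = ⅕ - 30 = -149/5 ≈ -29.800)
(X + N)*(-132) = (-149/5 + 34)*(-132) = (21/5)*(-132) = -2772/5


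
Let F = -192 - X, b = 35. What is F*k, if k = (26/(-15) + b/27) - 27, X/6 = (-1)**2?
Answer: 81488/15 ≈ 5432.5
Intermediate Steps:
X = 6 (X = 6*(-1)**2 = 6*1 = 6)
F = -198 (F = -192 - 1*6 = -192 - 6 = -198)
k = -3704/135 (k = (26/(-15) + 35/27) - 27 = (26*(-1/15) + 35*(1/27)) - 27 = (-26/15 + 35/27) - 27 = -59/135 - 27 = -3704/135 ≈ -27.437)
F*k = -198*(-3704/135) = 81488/15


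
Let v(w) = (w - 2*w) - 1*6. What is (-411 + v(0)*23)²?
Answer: 301401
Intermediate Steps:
v(w) = -6 - w (v(w) = -w - 6 = -6 - w)
(-411 + v(0)*23)² = (-411 + (-6 - 1*0)*23)² = (-411 + (-6 + 0)*23)² = (-411 - 6*23)² = (-411 - 138)² = (-549)² = 301401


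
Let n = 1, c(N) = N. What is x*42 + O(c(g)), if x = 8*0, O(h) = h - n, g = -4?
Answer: -5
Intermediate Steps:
O(h) = -1 + h (O(h) = h - 1*1 = h - 1 = -1 + h)
x = 0
x*42 + O(c(g)) = 0*42 + (-1 - 4) = 0 - 5 = -5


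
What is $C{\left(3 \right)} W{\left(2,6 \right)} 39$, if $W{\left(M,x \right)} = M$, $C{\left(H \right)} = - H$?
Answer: $-234$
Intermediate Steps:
$C{\left(3 \right)} W{\left(2,6 \right)} 39 = \left(-1\right) 3 \cdot 2 \cdot 39 = \left(-3\right) 2 \cdot 39 = \left(-6\right) 39 = -234$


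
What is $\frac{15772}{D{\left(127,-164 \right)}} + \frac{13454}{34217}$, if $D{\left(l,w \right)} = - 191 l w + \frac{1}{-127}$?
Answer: $\frac{6865832548478}{17287276810515} \approx 0.39716$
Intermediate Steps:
$D{\left(l,w \right)} = - \frac{1}{127} - 191 l w$ ($D{\left(l,w \right)} = - 191 l w - \frac{1}{127} = - \frac{1}{127} - 191 l w$)
$\frac{15772}{D{\left(127,-164 \right)}} + \frac{13454}{34217} = \frac{15772}{- \frac{1}{127} - 24257 \left(-164\right)} + \frac{13454}{34217} = \frac{15772}{- \frac{1}{127} + 3978148} + 13454 \cdot \frac{1}{34217} = \frac{15772}{\frac{505224795}{127}} + \frac{13454}{34217} = 15772 \cdot \frac{127}{505224795} + \frac{13454}{34217} = \frac{2003044}{505224795} + \frac{13454}{34217} = \frac{6865832548478}{17287276810515}$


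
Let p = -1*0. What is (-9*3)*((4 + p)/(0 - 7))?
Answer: 108/7 ≈ 15.429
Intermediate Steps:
p = 0
(-9*3)*((4 + p)/(0 - 7)) = (-9*3)*((4 + 0)/(0 - 7)) = -108/(-7) = -108*(-1)/7 = -27*(-4/7) = 108/7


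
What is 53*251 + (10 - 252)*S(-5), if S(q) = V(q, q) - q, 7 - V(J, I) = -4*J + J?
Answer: 14029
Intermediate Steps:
V(J, I) = 7 + 3*J (V(J, I) = 7 - (-4*J + J) = 7 - (-3)*J = 7 + 3*J)
S(q) = 7 + 2*q (S(q) = (7 + 3*q) - q = 7 + 2*q)
53*251 + (10 - 252)*S(-5) = 53*251 + (10 - 252)*(7 + 2*(-5)) = 13303 - 242*(7 - 10) = 13303 - 242*(-3) = 13303 + 726 = 14029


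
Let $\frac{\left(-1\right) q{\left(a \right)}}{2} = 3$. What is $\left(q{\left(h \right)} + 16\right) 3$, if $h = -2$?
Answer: $30$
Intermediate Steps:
$q{\left(a \right)} = -6$ ($q{\left(a \right)} = \left(-2\right) 3 = -6$)
$\left(q{\left(h \right)} + 16\right) 3 = \left(-6 + 16\right) 3 = 10 \cdot 3 = 30$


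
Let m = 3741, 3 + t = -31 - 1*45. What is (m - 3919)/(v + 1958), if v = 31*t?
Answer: 178/491 ≈ 0.36253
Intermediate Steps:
t = -79 (t = -3 + (-31 - 1*45) = -3 + (-31 - 45) = -3 - 76 = -79)
v = -2449 (v = 31*(-79) = -2449)
(m - 3919)/(v + 1958) = (3741 - 3919)/(-2449 + 1958) = -178/(-491) = -178*(-1/491) = 178/491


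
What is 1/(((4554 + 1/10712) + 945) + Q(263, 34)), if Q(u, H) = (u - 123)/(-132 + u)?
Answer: 1403272/7718092539 ≈ 0.00018182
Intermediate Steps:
Q(u, H) = (-123 + u)/(-132 + u)
1/(((4554 + 1/10712) + 945) + Q(263, 34)) = 1/(((4554 + 1/10712) + 945) + (-123 + 263)/(-132 + 263)) = 1/(((4554 + 1/10712) + 945) + 140/131) = 1/((48782449/10712 + 945) + (1/131)*140) = 1/(58905289/10712 + 140/131) = 1/(7718092539/1403272) = 1403272/7718092539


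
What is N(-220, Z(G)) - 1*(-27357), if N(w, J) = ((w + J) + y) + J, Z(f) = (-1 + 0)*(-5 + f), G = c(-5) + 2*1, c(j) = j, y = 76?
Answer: 27229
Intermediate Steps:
G = -3 (G = -5 + 2*1 = -5 + 2 = -3)
Z(f) = 5 - f (Z(f) = -(-5 + f) = 5 - f)
N(w, J) = 76 + w + 2*J (N(w, J) = ((w + J) + 76) + J = ((J + w) + 76) + J = (76 + J + w) + J = 76 + w + 2*J)
N(-220, Z(G)) - 1*(-27357) = (76 - 220 + 2*(5 - 1*(-3))) - 1*(-27357) = (76 - 220 + 2*(5 + 3)) + 27357 = (76 - 220 + 2*8) + 27357 = (76 - 220 + 16) + 27357 = -128 + 27357 = 27229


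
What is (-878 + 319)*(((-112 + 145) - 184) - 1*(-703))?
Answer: -308568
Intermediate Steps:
(-878 + 319)*(((-112 + 145) - 184) - 1*(-703)) = -559*((33 - 184) + 703) = -559*(-151 + 703) = -559*552 = -308568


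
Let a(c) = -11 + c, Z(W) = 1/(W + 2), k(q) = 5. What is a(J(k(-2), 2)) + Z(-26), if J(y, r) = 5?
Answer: -145/24 ≈ -6.0417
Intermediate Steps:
Z(W) = 1/(2 + W)
a(J(k(-2), 2)) + Z(-26) = (-11 + 5) + 1/(2 - 26) = -6 + 1/(-24) = -6 - 1/24 = -145/24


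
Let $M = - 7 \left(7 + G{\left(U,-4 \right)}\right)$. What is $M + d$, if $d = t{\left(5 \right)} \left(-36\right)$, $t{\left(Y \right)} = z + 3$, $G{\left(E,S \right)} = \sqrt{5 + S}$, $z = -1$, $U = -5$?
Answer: $-128$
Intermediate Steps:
$M = -56$ ($M = - 7 \left(7 + \sqrt{5 - 4}\right) = - 7 \left(7 + \sqrt{1}\right) = - 7 \left(7 + 1\right) = \left(-7\right) 8 = -56$)
$t{\left(Y \right)} = 2$ ($t{\left(Y \right)} = -1 + 3 = 2$)
$d = -72$ ($d = 2 \left(-36\right) = -72$)
$M + d = -56 - 72 = -128$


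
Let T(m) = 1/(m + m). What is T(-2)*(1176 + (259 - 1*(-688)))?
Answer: -2123/4 ≈ -530.75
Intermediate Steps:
T(m) = 1/(2*m)
T(-2)*(1176 + (259 - 1*(-688))) = ((½)/(-2))*(1176 + (259 - 1*(-688))) = ((½)*(-½))*(1176 + (259 + 688)) = -(1176 + 947)/4 = -¼*2123 = -2123/4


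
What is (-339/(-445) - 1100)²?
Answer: 239278483921/198025 ≈ 1.2083e+6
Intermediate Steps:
(-339/(-445) - 1100)² = (-339*(-1/445) - 1100)² = (339/445 - 1100)² = (-489161/445)² = 239278483921/198025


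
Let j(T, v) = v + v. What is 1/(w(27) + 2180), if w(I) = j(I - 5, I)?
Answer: 1/2234 ≈ 0.00044763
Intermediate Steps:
j(T, v) = 2*v
w(I) = 2*I
1/(w(27) + 2180) = 1/(2*27 + 2180) = 1/(54 + 2180) = 1/2234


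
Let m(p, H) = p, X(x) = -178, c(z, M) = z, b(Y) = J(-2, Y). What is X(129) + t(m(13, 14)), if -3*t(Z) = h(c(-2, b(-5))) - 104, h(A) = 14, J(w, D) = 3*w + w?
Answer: -148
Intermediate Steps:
J(w, D) = 4*w
b(Y) = -8 (b(Y) = 4*(-2) = -8)
t(Z) = 30 (t(Z) = -(14 - 104)/3 = -1/3*(-90) = 30)
X(129) + t(m(13, 14)) = -178 + 30 = -148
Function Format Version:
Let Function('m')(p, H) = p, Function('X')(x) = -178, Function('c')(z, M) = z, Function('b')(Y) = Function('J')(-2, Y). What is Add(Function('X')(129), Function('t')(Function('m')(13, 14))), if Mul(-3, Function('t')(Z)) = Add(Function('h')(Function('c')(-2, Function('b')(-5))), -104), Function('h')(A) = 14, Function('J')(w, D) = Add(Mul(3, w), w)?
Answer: -148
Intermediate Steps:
Function('J')(w, D) = Mul(4, w)
Function('b')(Y) = -8 (Function('b')(Y) = Mul(4, -2) = -8)
Function('t')(Z) = 30 (Function('t')(Z) = Mul(Rational(-1, 3), Add(14, -104)) = Mul(Rational(-1, 3), -90) = 30)
Add(Function('X')(129), Function('t')(Function('m')(13, 14))) = Add(-178, 30) = -148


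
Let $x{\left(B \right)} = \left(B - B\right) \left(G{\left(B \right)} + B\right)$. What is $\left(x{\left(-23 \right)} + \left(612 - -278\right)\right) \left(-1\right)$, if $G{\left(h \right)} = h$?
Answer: $-890$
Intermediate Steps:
$x{\left(B \right)} = 0$ ($x{\left(B \right)} = \left(B - B\right) \left(B + B\right) = 0 \cdot 2 B = 0$)
$\left(x{\left(-23 \right)} + \left(612 - -278\right)\right) \left(-1\right) = \left(0 + \left(612 - -278\right)\right) \left(-1\right) = \left(0 + \left(612 + 278\right)\right) \left(-1\right) = \left(0 + 890\right) \left(-1\right) = 890 \left(-1\right) = -890$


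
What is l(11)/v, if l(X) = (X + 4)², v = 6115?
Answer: 45/1223 ≈ 0.036795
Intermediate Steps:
l(X) = (4 + X)²
l(11)/v = (4 + 11)²/6115 = 15²*(1/6115) = 225*(1/6115) = 45/1223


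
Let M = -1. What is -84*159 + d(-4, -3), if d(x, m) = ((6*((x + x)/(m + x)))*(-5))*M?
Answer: -93252/7 ≈ -13322.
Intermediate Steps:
d(x, m) = 60*x/(m + x) (d(x, m) = ((6*((x + x)/(m + x)))*(-5))*(-1) = ((6*((2*x)/(m + x)))*(-5))*(-1) = ((6*(2*x/(m + x)))*(-5))*(-1) = ((12*x/(m + x))*(-5))*(-1) = -60*x/(m + x)*(-1) = 60*x/(m + x))
-84*159 + d(-4, -3) = -84*159 + 60*(-4)/(-3 - 4) = -13356 + 60*(-4)/(-7) = -13356 + 60*(-4)*(-⅐) = -13356 + 240/7 = -93252/7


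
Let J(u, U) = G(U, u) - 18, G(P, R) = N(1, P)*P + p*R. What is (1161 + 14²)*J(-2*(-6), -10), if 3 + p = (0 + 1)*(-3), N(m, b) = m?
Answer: -135700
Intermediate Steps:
p = -6 (p = -3 + (0 + 1)*(-3) = -3 + 1*(-3) = -3 - 3 = -6)
G(P, R) = P - 6*R (G(P, R) = 1*P - 6*R = P - 6*R)
J(u, U) = -18 + U - 6*u (J(u, U) = (U - 6*u) - 18 = -18 + U - 6*u)
(1161 + 14²)*J(-2*(-6), -10) = (1161 + 14²)*(-18 - 10 - (-12)*(-6)) = (1161 + 196)*(-18 - 10 - 6*12) = 1357*(-18 - 10 - 72) = 1357*(-100) = -135700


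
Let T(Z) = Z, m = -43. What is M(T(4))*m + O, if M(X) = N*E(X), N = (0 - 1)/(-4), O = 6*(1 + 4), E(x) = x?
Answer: -13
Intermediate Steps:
O = 30 (O = 6*5 = 30)
N = ¼ (N = -1*(-¼) = ¼ ≈ 0.25000)
M(X) = X/4
M(T(4))*m + O = ((¼)*4)*(-43) + 30 = 1*(-43) + 30 = -43 + 30 = -13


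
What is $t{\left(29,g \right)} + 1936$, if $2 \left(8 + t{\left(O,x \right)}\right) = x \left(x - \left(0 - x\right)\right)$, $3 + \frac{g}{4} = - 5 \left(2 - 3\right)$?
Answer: $1992$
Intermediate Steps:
$g = 8$ ($g = -12 + 4 \left(- 5 \left(2 - 3\right)\right) = -12 + 4 \left(\left(-5\right) \left(-1\right)\right) = -12 + 4 \cdot 5 = -12 + 20 = 8$)
$t{\left(O,x \right)} = -8 + x^{2}$ ($t{\left(O,x \right)} = -8 + \frac{x \left(x - \left(0 - x\right)\right)}{2} = -8 + \frac{x \left(x - - x\right)}{2} = -8 + \frac{x \left(x + x\right)}{2} = -8 + \frac{x 2 x}{2} = -8 + \frac{2 x^{2}}{2} = -8 + x^{2}$)
$t{\left(29,g \right)} + 1936 = \left(-8 + 8^{2}\right) + 1936 = \left(-8 + 64\right) + 1936 = 56 + 1936 = 1992$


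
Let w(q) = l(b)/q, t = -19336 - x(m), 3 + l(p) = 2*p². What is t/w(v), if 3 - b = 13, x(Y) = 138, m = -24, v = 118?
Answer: -2297932/197 ≈ -11665.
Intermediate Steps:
b = -10 (b = 3 - 1*13 = 3 - 13 = -10)
l(p) = -3 + 2*p²
t = -19474 (t = -19336 - 1*138 = -19336 - 138 = -19474)
w(q) = 197/q (w(q) = (-3 + 2*(-10)²)/q = (-3 + 2*100)/q = (-3 + 200)/q = 197/q)
t/w(v) = -19474/(197/118) = -19474/(197*(1/118)) = -19474/197/118 = -19474*118/197 = -2297932/197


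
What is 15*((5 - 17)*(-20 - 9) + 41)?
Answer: 5835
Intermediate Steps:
15*((5 - 17)*(-20 - 9) + 41) = 15*(-12*(-29) + 41) = 15*(348 + 41) = 15*389 = 5835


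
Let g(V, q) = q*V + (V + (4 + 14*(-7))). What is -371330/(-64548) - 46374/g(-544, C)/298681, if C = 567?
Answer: 8570122211617933/1489737430888542 ≈ 5.7528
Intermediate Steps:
g(V, q) = -94 + V + V*q (g(V, q) = V*q + (V + (4 - 98)) = V*q + (V - 94) = V*q + (-94 + V) = -94 + V + V*q)
-371330/(-64548) - 46374/g(-544, C)/298681 = -371330/(-64548) - 46374/(-94 - 544 - 544*567)/298681 = -371330*(-1/64548) - 46374/(-94 - 544 - 308448)*(1/298681) = 185665/32274 - 46374/(-309086)*(1/298681) = 185665/32274 - 46374*(-1/309086)*(1/298681) = 185665/32274 + (23187/154543)*(1/298681) = 185665/32274 + 23187/46159057783 = 8570122211617933/1489737430888542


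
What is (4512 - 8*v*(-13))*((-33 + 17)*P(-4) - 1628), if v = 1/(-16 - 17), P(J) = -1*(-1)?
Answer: -81538016/11 ≈ -7.4125e+6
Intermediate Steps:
P(J) = 1
v = -1/33 (v = 1/(-33) = -1/33 ≈ -0.030303)
(4512 - 8*v*(-13))*((-33 + 17)*P(-4) - 1628) = (4512 - 8*(-1/33)*(-13))*((-33 + 17)*1 - 1628) = (4512 + (8/33)*(-13))*(-16*1 - 1628) = (4512 - 104/33)*(-16 - 1628) = (148792/33)*(-1644) = -81538016/11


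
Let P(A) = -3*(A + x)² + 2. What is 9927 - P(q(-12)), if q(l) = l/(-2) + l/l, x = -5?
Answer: 9937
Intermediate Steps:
q(l) = 1 - l/2 (q(l) = l*(-½) + 1 = -l/2 + 1 = 1 - l/2)
P(A) = 2 - 3*(-5 + A)² (P(A) = -3*(A - 5)² + 2 = -3*(-5 + A)² + 2 = 2 - 3*(-5 + A)²)
9927 - P(q(-12)) = 9927 - (2 - 3*(-5 + (1 - ½*(-12)))²) = 9927 - (2 - 3*(-5 + (1 + 6))²) = 9927 - (2 - 3*(-5 + 7)²) = 9927 - (2 - 3*2²) = 9927 - (2 - 3*4) = 9927 - (2 - 12) = 9927 - 1*(-10) = 9927 + 10 = 9937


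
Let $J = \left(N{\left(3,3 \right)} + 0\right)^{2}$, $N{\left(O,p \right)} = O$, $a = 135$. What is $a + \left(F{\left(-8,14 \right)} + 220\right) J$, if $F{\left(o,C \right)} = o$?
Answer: $2043$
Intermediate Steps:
$J = 9$ ($J = \left(3 + 0\right)^{2} = 3^{2} = 9$)
$a + \left(F{\left(-8,14 \right)} + 220\right) J = 135 + \left(-8 + 220\right) 9 = 135 + 212 \cdot 9 = 135 + 1908 = 2043$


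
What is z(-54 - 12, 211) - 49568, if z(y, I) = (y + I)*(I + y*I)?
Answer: -2038243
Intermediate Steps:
z(y, I) = (I + y)*(I + I*y)
z(-54 - 12, 211) - 49568 = 211*(211 + (-54 - 12) + (-54 - 12)² + 211*(-54 - 12)) - 49568 = 211*(211 - 66 + (-66)² + 211*(-66)) - 49568 = 211*(211 - 66 + 4356 - 13926) - 49568 = 211*(-9425) - 49568 = -1988675 - 49568 = -2038243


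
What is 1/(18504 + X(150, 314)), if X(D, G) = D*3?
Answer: 1/18954 ≈ 5.2759e-5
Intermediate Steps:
X(D, G) = 3*D
1/(18504 + X(150, 314)) = 1/(18504 + 3*150) = 1/(18504 + 450) = 1/18954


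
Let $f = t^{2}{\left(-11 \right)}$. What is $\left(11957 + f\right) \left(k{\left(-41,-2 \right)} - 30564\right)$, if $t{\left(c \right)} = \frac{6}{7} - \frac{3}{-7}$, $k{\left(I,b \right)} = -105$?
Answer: $- \frac{17971236606}{49} \approx -3.6676 \cdot 10^{8}$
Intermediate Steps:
$t{\left(c \right)} = \frac{9}{7}$ ($t{\left(c \right)} = 6 \cdot \frac{1}{7} - - \frac{3}{7} = \frac{6}{7} + \frac{3}{7} = \frac{9}{7}$)
$f = \frac{81}{49}$ ($f = \left(\frac{9}{7}\right)^{2} = \frac{81}{49} \approx 1.6531$)
$\left(11957 + f\right) \left(k{\left(-41,-2 \right)} - 30564\right) = \left(11957 + \frac{81}{49}\right) \left(-105 - 30564\right) = \frac{585974}{49} \left(-30669\right) = - \frac{17971236606}{49}$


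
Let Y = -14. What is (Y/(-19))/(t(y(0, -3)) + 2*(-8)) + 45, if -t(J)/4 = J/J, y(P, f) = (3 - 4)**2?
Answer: 8543/190 ≈ 44.963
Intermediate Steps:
y(P, f) = 1 (y(P, f) = (-1)**2 = 1)
t(J) = -4 (t(J) = -4*J/J = -4*1 = -4)
(Y/(-19))/(t(y(0, -3)) + 2*(-8)) + 45 = (-14/(-19))/(-4 + 2*(-8)) + 45 = (-14*(-1/19))/(-4 - 16) + 45 = (14/19)/(-20) + 45 = -1/20*14/19 + 45 = -7/190 + 45 = 8543/190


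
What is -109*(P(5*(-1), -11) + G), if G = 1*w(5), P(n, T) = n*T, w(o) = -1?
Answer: -5886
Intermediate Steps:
P(n, T) = T*n
G = -1 (G = 1*(-1) = -1)
-109*(P(5*(-1), -11) + G) = -109*(-55*(-1) - 1) = -109*(-11*(-5) - 1) = -109*(55 - 1) = -109*54 = -5886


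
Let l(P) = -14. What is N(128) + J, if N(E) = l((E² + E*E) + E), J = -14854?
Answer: -14868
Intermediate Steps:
N(E) = -14
N(128) + J = -14 - 14854 = -14868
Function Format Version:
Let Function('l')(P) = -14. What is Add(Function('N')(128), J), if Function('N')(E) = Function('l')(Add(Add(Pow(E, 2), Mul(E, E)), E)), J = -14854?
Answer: -14868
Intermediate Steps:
Function('N')(E) = -14
Add(Function('N')(128), J) = Add(-14, -14854) = -14868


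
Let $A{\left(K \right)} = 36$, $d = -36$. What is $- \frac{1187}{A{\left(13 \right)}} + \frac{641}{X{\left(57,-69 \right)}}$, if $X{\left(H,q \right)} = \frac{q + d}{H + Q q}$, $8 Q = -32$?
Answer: $- \frac{2602981}{1260} \approx -2065.9$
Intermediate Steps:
$Q = -4$ ($Q = \frac{1}{8} \left(-32\right) = -4$)
$X{\left(H,q \right)} = \frac{-36 + q}{H - 4 q}$ ($X{\left(H,q \right)} = \frac{q - 36}{H - 4 q} = \frac{-36 + q}{H - 4 q}$)
$- \frac{1187}{A{\left(13 \right)}} + \frac{641}{X{\left(57,-69 \right)}} = - \frac{1187}{36} + \frac{641}{\frac{1}{57 - -276} \left(-36 - 69\right)} = \left(-1187\right) \frac{1}{36} + \frac{641}{\frac{1}{57 + 276} \left(-105\right)} = - \frac{1187}{36} + \frac{641}{\frac{1}{333} \left(-105\right)} = - \frac{1187}{36} + \frac{641}{- \frac{35}{111}} = - \frac{1187}{36} + 641 \left(- \frac{111}{35}\right) = - \frac{1187}{36} - \frac{71151}{35} = - \frac{2602981}{1260}$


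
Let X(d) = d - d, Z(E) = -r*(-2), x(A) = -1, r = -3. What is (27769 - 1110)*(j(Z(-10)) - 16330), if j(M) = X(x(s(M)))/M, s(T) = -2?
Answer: -435341470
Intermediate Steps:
Z(E) = -6 (Z(E) = -1*(-3)*(-2) = 3*(-2) = -6)
X(d) = 0
j(M) = 0 (j(M) = 0/M = 0)
(27769 - 1110)*(j(Z(-10)) - 16330) = (27769 - 1110)*(0 - 16330) = 26659*(-16330) = -435341470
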